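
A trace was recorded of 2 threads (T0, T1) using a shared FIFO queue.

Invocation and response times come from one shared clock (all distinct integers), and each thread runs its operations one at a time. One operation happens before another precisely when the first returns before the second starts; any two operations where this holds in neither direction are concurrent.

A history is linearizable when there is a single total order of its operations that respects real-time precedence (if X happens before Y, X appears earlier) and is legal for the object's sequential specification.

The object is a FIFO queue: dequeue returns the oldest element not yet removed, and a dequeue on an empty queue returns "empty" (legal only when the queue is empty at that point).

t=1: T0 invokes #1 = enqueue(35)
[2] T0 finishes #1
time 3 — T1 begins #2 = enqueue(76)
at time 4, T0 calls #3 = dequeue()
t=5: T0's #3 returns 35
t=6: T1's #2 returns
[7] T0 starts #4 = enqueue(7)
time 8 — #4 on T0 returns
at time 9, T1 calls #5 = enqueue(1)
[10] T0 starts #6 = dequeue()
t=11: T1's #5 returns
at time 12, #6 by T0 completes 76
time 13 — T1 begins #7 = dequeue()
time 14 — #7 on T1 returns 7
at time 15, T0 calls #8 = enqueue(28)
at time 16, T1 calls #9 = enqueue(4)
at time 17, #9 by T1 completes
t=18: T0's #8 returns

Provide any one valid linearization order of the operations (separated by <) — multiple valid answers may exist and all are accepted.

1. #1 enqueue(35), leaving queue <35>
2. #2 enqueue(76), leaving queue <35,76>
3. #3 dequeue() → 35, leaving queue <76>
4. #4 enqueue(7), leaving queue <76,7>
5. #5 enqueue(1), leaving queue <76,7,1>
6. #6 dequeue() → 76, leaving queue <7,1>
7. #7 dequeue() → 7, leaving queue <1>
8. #8 enqueue(28), leaving queue <1,28>
9. #9 enqueue(4), leaving queue <1,28,4>

#1 < #2 < #3 < #4 < #5 < #6 < #7 < #8 < #9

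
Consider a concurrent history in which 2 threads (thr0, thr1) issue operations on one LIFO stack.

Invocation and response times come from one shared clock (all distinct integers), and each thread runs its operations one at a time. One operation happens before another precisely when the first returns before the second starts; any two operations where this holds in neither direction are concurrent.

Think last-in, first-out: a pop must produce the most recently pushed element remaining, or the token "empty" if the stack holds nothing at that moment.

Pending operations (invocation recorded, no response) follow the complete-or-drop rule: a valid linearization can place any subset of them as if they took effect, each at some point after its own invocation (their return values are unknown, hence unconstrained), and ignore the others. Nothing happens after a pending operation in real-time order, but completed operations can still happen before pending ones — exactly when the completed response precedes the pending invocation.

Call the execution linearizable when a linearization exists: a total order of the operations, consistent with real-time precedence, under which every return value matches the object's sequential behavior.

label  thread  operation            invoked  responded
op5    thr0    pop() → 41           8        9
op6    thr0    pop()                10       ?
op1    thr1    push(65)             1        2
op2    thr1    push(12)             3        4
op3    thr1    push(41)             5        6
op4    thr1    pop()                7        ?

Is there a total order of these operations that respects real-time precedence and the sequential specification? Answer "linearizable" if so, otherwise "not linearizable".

linearizable

one valid linearization: op1, op2, op3, op5
after step 1 (op1 push(65)): stack <65>
after step 2 (op2 push(12)): stack <65,12>
after step 3 (op3 push(41)): stack <65,12,41>
after step 4 (op5 pop() → 41): stack <65,12>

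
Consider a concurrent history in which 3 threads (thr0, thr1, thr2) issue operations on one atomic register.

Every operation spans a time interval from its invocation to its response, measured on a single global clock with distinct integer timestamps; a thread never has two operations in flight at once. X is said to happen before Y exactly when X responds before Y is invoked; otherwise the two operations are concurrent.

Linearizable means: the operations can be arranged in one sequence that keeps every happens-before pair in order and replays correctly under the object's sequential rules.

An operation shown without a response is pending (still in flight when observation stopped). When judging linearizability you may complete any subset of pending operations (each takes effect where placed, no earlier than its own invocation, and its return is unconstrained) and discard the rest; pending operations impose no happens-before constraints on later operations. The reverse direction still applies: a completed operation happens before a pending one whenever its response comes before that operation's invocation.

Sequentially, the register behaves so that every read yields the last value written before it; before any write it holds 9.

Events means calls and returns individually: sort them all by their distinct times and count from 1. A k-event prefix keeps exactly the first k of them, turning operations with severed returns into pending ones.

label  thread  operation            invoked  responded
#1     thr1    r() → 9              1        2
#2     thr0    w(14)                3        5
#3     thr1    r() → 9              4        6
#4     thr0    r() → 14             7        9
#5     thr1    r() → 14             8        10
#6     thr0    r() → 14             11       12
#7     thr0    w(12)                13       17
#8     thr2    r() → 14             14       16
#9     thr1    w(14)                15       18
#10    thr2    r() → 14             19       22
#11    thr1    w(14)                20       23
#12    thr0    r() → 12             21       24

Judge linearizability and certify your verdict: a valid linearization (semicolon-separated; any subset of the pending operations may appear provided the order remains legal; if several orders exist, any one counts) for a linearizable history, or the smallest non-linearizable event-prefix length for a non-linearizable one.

linearizable — witness: #1; #3; #2; #4; #5; #6; #8; #9; #7; #12; #11; #10

step 1: #1 r() → 9 — value 9
step 2: #3 r() → 9 — value 9
step 3: #2 w(14) — value 14
step 4: #4 r() → 14 — value 14
step 5: #5 r() → 14 — value 14
step 6: #6 r() → 14 — value 14
step 7: #8 r() → 14 — value 14
step 8: #9 w(14) — value 14
step 9: #7 w(12) — value 12
step 10: #12 r() → 12 — value 12
step 11: #11 w(14) — value 14
step 12: #10 r() → 14 — value 14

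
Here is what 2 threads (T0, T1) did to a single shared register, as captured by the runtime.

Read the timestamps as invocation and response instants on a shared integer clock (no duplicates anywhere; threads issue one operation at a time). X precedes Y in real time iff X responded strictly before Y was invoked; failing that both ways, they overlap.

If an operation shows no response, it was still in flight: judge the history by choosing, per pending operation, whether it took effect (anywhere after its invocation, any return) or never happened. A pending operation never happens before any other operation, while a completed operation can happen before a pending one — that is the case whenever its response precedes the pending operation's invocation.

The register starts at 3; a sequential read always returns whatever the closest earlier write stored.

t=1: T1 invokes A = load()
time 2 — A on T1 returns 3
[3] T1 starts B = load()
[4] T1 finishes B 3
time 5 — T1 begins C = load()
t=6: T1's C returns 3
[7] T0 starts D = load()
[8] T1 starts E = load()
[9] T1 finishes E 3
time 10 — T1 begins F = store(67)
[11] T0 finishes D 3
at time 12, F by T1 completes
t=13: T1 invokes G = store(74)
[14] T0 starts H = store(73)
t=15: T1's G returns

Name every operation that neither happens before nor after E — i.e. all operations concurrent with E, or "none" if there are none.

D

concurrent with E ([8,9]): every op whose interval crosses 8..9
A [1,2]: before
B [3,4]: before
C [5,6]: before
D [7,11]: concurrent
F [10,12]: after
G [13,15]: after
H [14,…): after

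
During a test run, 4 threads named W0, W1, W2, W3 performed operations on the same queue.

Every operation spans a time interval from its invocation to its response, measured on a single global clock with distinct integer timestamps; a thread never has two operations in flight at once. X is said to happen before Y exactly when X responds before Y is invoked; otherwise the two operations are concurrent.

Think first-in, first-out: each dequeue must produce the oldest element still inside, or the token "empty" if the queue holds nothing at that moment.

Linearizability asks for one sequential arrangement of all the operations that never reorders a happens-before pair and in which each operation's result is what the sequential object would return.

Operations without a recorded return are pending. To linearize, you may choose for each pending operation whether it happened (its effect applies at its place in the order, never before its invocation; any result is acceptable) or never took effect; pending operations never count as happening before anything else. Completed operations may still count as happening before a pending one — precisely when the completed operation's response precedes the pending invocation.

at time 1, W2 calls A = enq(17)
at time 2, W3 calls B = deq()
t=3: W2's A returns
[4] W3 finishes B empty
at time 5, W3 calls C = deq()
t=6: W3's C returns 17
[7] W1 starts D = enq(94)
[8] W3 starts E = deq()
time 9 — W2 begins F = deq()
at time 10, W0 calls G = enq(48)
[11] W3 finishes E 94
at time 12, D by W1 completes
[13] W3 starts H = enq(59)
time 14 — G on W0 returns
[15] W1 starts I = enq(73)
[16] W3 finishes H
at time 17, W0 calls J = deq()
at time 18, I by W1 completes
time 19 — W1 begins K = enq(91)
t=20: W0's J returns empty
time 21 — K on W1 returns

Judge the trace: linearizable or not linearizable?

not linearizable

already the first 20 events (up to J's response at time 20) admit no linearization; the first 19 still do
every one of the 44 real-time-consistent orders over 9 completed queue ops fails the sequential spec
completion choices over the 2 pending operations (F, K) were checked; none helps
take A, B, C, D, E, G, H, I, J (pending dropped): step 2 already fails, because B deq() → empty cannot occur there
take A, B, C, D, E, G, H, J, I (pending dropped): step 2 already fails, because B deq() → empty cannot occur there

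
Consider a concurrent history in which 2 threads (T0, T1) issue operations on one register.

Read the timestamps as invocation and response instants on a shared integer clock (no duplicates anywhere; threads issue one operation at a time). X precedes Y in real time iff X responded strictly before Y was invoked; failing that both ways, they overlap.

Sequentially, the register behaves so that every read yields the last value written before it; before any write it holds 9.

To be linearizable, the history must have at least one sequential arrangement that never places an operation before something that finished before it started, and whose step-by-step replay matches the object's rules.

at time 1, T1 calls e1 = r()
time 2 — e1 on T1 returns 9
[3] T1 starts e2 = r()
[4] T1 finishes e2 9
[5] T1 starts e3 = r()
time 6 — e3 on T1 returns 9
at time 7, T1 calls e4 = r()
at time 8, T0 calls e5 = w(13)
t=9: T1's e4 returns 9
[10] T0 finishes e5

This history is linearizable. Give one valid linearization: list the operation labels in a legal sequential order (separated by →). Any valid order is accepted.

1. e1 r() → 9, leaving value 9
2. e2 r() → 9, leaving value 9
3. e3 r() → 9, leaving value 9
4. e4 r() → 9, leaving value 9
5. e5 w(13), leaving value 13

e1 → e2 → e3 → e4 → e5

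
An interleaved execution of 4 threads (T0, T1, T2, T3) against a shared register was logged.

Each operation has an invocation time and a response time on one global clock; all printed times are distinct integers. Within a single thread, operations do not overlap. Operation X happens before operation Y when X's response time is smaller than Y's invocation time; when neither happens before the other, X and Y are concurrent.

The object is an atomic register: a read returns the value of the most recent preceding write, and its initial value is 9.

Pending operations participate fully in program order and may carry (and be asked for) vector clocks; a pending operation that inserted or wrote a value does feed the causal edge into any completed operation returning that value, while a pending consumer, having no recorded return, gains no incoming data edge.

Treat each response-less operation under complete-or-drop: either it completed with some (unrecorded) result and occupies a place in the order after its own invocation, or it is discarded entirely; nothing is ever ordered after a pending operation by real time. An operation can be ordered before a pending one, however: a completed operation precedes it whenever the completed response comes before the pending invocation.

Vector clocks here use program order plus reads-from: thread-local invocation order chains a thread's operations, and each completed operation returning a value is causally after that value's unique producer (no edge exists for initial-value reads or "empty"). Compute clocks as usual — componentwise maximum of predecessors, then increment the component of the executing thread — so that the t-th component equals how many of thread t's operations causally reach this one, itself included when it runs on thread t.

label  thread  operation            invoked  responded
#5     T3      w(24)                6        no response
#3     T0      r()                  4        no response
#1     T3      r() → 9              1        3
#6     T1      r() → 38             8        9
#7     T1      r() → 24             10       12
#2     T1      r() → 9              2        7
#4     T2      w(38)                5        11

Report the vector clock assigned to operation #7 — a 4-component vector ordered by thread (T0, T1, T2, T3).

(0, 3, 1, 2)

#1 (invocation 1): nothing precedes it; T3's component alone gives (0, 0, 0, 1)
#4 (invocation 5): nothing precedes it; T2's component alone gives (0, 0, 1, 0)
#2 (invocation 2): nothing precedes it; T1's component alone gives (0, 1, 0, 0)
#3 (invocation 4): nothing precedes it; T0's component alone gives (1, 0, 0, 0)
#5 (invocation 6): componentwise max over VC(#1)=(0, 0, 0, 1), +1 at T3, giving (0, 0, 0, 2)
#6 (invocation 8): componentwise max over VC(#2)=(0, 1, 0, 0), VC(#4)=(0, 0, 1, 0), +1 at T1, giving (0, 2, 1, 0)
#7 (invocation 10): componentwise max over VC(#5)=(0, 0, 0, 2), VC(#6)=(0, 2, 1, 0), +1 at T1, giving (0, 3, 1, 2)
target: VC(#7) = (0, 3, 1, 2)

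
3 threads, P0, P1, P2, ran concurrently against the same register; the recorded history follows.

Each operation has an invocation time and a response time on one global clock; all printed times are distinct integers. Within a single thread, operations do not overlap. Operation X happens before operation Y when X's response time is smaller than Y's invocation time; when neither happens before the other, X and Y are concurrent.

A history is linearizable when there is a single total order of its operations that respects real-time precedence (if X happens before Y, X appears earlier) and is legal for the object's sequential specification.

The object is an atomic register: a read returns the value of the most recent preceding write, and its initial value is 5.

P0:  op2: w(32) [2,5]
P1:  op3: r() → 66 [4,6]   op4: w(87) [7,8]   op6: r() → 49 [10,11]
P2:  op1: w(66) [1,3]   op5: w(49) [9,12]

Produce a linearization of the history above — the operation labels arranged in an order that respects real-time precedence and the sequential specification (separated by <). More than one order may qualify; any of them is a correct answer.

step 1: op1 w(66) — value 66
step 2: op3 r() → 66 — value 66
step 3: op2 w(32) — value 32
step 4: op4 w(87) — value 87
step 5: op5 w(49) — value 49
step 6: op6 r() → 49 — value 49

op1 < op3 < op2 < op4 < op5 < op6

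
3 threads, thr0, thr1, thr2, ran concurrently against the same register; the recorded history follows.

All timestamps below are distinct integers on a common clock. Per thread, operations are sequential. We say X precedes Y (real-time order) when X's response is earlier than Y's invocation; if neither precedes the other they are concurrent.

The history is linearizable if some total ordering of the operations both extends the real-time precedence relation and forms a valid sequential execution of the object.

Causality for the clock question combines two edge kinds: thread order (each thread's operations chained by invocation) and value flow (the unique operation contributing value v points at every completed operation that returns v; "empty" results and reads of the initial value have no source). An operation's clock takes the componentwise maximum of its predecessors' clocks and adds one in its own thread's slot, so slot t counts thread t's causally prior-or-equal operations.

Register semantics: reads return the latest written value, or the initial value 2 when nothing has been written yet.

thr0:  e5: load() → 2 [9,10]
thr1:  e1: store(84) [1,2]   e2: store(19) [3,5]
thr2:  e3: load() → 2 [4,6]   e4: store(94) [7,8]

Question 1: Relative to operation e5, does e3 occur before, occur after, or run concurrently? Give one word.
before

e3 spans [4,6], e5 spans [9,10]
resp(e3)=6 < inv(e5)=9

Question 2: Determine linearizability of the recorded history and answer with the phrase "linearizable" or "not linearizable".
not linearizable

already the first 6 events (up to e3's response at time 6) admit no linearization; the first 5 still do
no legal order exists: 2 real-time-consistent candidates over 3 completed register operations, all rejected
for example e1, e2, e3 fails at step 3: e3 load() → 2 is not legal there
for example e1, e3, e2 fails at step 2: e3 load() → 2 is not legal there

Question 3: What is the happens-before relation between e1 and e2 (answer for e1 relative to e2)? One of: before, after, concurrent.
before

e1 spans [1,2], e2 spans [3,5]
resp(e1)=2 < inv(e2)=3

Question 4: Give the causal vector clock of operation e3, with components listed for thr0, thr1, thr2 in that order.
(0, 0, 1)

e3, invoked 4, has no incoming edges; only thr2's bump applies → (0, 0, 1)
e1, invoked 1, has no incoming edges; only thr1's bump applies → (0, 1, 0)
e5, invoked 9, has no incoming edges; only thr0's bump applies → (1, 0, 0)
e4 (invocation 7): componentwise max over VC(e3)=(0, 0, 1), +1 at thr2, giving (0, 0, 2)
e2 (invocation 3): componentwise max over VC(e1)=(0, 1, 0), +1 at thr1, giving (0, 2, 0)
target: VC(e3) = (0, 0, 1)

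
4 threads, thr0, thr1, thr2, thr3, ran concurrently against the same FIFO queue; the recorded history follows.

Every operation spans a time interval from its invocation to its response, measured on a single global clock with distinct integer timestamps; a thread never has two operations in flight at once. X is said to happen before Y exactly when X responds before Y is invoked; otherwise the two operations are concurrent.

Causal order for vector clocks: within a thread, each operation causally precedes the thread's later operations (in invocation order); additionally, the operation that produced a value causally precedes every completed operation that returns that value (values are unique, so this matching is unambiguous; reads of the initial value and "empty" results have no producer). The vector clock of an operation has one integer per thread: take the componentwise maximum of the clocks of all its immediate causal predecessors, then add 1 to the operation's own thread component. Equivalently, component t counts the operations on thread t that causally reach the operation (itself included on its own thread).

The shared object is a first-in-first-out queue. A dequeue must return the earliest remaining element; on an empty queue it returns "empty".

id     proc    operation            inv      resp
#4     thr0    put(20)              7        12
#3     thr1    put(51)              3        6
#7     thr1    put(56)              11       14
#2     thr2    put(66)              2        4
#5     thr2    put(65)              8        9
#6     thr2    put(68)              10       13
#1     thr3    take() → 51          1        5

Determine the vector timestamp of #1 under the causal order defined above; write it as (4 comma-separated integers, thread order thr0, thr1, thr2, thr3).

(0, 1, 0, 1)

VC(#2, invoked at 2): no causal predecessors; +1 on thr2 → (0, 0, 1, 0)
VC(#3, invoked at 3): no causal predecessors; +1 on thr1 → (0, 1, 0, 0)
VC(#4, invoked at 7): no causal predecessors; +1 on thr0 → (1, 0, 0, 0)
invoked at 8, #5 merges VC(#2)=(0, 0, 1, 0) and bumps thr2's slot → (0, 0, 2, 0)
invoked at 1, #1 merges VC(#3)=(0, 1, 0, 0) and bumps thr3's slot → (0, 1, 0, 1)
invoked at 11, #7 merges VC(#3)=(0, 1, 0, 0) and bumps thr1's slot → (0, 2, 0, 0)
invoked at 10, #6 merges VC(#5)=(0, 0, 2, 0) and bumps thr2's slot → (0, 0, 3, 0)
target: VC(#1) = (0, 1, 0, 1)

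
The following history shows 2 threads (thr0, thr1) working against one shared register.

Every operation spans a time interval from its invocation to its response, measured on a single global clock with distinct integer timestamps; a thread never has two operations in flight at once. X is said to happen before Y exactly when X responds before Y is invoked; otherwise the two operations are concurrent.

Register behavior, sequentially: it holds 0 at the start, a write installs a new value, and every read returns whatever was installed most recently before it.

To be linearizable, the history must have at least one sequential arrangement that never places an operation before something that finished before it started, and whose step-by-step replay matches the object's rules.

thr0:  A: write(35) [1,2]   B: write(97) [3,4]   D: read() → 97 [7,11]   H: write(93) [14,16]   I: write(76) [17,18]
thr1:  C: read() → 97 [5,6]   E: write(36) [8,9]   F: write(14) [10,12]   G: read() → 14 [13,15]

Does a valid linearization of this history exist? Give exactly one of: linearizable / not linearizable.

a witness: A, B, C, D, E, F, G, H, I
after step 1 (A write(35)): value 35
after step 2 (B write(97)): value 97
after step 3 (C read() → 97): value 97
after step 4 (D read() → 97): value 97
after step 5 (E write(36)): value 36
after step 6 (F write(14)): value 14
after step 7 (G read() → 14): value 14
after step 8 (H write(93)): value 93
after step 9 (I write(76)): value 76

linearizable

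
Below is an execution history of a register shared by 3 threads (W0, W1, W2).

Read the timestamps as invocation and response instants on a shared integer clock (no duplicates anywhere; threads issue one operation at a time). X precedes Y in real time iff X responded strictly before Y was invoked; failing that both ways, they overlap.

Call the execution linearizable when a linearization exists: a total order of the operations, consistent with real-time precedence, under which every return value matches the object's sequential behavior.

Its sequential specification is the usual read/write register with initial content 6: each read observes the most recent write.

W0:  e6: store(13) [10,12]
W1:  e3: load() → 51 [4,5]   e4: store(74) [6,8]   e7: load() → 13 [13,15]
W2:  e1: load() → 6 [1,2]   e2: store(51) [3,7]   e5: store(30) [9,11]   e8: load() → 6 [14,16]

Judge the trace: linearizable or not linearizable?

not linearizable

the violation lands at event 16, e8's response at time 16: events 1..15 linearize, events 1..16 do not
12 orders of the 8 completed register ops respect real time; none is legal
take e1, e2, e3, e4, e5, e6, e7, e8: step 8 already fails, because e8 load() → 6 cannot occur there
take e1, e2, e3, e4, e5, e6, e8, e7: step 7 already fails, because e8 load() → 6 cannot occur there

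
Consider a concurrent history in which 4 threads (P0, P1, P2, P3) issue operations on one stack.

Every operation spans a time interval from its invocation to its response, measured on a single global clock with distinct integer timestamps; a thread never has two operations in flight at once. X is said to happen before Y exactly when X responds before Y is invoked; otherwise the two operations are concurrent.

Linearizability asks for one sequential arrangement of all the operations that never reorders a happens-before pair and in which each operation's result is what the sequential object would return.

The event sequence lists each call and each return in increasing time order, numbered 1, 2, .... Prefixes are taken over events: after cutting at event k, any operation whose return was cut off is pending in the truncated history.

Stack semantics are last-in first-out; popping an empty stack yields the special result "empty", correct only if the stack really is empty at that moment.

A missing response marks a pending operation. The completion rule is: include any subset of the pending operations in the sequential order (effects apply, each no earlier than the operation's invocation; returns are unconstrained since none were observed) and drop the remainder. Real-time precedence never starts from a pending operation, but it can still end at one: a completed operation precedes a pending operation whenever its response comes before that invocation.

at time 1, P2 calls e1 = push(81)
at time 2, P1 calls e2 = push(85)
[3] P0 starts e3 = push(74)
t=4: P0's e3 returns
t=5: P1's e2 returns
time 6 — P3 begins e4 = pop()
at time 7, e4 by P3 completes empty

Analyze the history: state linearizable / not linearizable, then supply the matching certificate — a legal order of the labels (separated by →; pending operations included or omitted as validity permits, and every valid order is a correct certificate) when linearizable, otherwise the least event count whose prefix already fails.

not linearizable — minimal violating prefix: 7 events

events 1..6 are fine; event 7 — the response of e4 at time 7 — makes the prefix non-linearizable
all 2 real-time-respecting orders fail — 3 completed stack operations, no legal replay
including or dropping the 1 pending operation (e1) in any combination fails
one such order, e2, e3, e4 (pending dropped), breaks at step 3 where e4 pop() → empty is illegal
one such order, e3, e2, e4 (pending dropped), breaks at step 3 where e4 pop() → empty is illegal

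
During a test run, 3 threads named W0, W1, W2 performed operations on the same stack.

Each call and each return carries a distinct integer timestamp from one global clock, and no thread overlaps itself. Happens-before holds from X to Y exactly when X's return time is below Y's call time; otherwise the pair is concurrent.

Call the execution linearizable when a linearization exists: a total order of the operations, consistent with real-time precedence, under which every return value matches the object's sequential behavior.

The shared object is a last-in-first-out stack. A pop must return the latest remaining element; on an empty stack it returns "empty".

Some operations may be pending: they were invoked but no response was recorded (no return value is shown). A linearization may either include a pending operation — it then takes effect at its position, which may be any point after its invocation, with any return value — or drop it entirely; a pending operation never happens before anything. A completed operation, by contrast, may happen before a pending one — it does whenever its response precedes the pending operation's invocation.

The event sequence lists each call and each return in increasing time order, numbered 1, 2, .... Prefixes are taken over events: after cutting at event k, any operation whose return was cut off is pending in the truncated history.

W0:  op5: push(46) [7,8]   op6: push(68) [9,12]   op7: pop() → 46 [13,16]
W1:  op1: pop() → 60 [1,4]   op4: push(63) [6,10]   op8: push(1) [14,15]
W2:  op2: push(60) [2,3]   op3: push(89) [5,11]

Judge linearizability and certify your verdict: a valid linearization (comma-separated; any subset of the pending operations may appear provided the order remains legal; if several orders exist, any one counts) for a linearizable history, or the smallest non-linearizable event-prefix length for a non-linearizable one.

not linearizable — minimal violating prefix: 16 events

prefix check: 1..15 passes, 1..16 fails once op7's time-16 response joins
checked exhaustively: 48 real-time-consistent orders of 8 completed operations, zero legal stack replays
take op1, op2, op3, op4, op5, op6, op7, op8: step 1 already fails, because op1 pop() → 60 cannot occur there
take op1, op2, op3, op4, op5, op6, op8, op7: step 1 already fails, because op1 pop() → 60 cannot occur there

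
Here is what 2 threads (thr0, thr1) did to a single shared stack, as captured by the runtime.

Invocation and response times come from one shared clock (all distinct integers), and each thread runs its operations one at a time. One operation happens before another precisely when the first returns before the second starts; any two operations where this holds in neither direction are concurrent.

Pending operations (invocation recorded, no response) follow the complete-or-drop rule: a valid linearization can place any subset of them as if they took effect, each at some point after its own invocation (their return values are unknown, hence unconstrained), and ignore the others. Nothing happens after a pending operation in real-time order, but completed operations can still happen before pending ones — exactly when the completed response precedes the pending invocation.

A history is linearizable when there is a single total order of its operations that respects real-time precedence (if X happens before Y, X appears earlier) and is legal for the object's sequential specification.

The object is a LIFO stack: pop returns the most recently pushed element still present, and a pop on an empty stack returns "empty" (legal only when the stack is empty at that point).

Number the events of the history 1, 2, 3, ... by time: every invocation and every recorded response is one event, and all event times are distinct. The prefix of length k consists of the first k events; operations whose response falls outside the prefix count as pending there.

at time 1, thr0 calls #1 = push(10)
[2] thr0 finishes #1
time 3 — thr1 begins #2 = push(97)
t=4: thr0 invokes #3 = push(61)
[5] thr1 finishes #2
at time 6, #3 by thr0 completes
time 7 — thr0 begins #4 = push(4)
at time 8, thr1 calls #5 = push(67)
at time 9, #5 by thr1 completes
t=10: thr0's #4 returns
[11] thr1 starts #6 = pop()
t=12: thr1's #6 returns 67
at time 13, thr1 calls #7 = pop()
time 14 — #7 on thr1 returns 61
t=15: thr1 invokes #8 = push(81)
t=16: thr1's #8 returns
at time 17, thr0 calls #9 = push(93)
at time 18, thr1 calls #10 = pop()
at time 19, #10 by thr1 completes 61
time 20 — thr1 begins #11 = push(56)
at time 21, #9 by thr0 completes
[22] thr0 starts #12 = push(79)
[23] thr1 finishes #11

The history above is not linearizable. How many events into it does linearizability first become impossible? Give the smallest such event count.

14

events 1..13 are linearizable, e.g. via #1, #2, #3, #4, #5, #6:
step 1: #1 push(10) — stack <10>
step 2: #2 push(97) — stack <10,97>
step 3: #3 push(61) — stack <10,97,61>
step 4: #4 push(4) — stack <10,97,61,4>
step 5: #5 push(67) — stack <10,97,61,4,67>
step 6: #6 pop() → 67 — stack <10,97,61,4>
event 14 — #7's response, time 14 — after it, nothing linearizes
one such order, #1, #2, #3, #4, #5, #6, #7, breaks at step 7 where #7 pop() → 61 is illegal
one such order, #1, #2, #3, #5, #4, #6, #7, breaks at step 6 where #6 pop() → 67 is illegal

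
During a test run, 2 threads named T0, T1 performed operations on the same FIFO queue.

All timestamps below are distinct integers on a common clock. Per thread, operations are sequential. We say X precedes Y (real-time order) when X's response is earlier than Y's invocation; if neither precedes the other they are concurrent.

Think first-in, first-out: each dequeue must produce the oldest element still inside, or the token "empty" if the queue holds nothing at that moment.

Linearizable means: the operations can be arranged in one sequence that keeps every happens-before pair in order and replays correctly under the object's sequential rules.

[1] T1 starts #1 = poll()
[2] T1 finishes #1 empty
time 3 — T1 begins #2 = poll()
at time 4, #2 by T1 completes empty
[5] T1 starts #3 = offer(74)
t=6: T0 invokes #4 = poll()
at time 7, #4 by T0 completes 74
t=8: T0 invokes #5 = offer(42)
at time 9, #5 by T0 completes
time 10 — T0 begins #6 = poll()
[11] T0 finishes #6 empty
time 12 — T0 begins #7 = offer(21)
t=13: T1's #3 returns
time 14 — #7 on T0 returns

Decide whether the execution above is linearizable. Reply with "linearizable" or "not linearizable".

events 1..10 are fine; event 11 — the response of #6 at time 11 — makes the prefix non-linearizable
a single order respects real time; the 5 completed FIFO queue operations fail replay along it
no escape via the 1 pending operation (#3): every completion choice fails
for example #1, #2, #4, #5, #6 (pending dropped) fails at step 3: #4 poll() → 74 is not legal there

not linearizable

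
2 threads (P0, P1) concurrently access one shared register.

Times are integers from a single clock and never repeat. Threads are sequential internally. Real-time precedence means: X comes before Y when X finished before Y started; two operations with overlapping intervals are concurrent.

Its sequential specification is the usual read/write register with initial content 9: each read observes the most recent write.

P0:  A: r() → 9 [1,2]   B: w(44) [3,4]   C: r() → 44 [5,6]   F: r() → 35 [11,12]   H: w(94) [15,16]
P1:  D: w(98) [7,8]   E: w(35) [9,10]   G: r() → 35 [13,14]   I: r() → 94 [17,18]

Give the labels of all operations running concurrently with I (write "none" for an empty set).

none

I spans [17,18]: anything still running between times 17 and 18 counts as concurrent
A [1,2]: before
B [3,4]: before
C [5,6]: before
D [7,8]: before
E [9,10]: before
F [11,12]: before
G [13,14]: before
H [15,16]: before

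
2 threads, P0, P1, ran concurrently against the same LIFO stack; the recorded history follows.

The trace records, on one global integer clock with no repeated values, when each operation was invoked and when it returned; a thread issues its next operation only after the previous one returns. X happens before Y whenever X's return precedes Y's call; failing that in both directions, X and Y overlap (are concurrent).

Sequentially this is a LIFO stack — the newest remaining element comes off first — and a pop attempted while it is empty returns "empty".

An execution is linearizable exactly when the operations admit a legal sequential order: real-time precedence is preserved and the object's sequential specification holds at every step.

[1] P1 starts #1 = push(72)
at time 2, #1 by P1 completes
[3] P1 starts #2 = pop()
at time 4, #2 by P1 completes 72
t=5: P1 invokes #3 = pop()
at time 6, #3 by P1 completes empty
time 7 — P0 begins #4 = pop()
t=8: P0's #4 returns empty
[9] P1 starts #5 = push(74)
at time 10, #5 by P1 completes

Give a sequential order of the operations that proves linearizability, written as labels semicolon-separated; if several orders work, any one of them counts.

1. #1 push(72), leaving stack <72>
2. #2 pop() → 72, leaving stack <>
3. #3 pop() → empty, leaving stack <>
4. #4 pop() → empty, leaving stack <>
5. #5 push(74), leaving stack <74>

#1; #2; #3; #4; #5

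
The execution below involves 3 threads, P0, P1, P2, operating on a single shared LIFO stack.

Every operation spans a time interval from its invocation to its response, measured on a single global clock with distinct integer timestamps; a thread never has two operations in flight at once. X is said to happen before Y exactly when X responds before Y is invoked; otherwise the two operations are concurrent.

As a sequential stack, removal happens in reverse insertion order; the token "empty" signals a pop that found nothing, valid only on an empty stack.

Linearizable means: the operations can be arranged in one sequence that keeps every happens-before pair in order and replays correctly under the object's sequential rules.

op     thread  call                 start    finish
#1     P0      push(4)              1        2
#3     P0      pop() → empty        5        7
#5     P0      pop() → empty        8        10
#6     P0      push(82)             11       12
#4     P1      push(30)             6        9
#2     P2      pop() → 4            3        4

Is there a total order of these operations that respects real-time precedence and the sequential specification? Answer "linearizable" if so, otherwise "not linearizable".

witness order: #1, #2, #3, #5, #4, #6
step 1: #1 push(4) — stack <4>
step 2: #2 pop() → 4 — stack <>
step 3: #3 pop() → empty — stack <>
step 4: #5 pop() → empty — stack <>
step 5: #4 push(30) — stack <30>
step 6: #6 push(82) — stack <30,82>

linearizable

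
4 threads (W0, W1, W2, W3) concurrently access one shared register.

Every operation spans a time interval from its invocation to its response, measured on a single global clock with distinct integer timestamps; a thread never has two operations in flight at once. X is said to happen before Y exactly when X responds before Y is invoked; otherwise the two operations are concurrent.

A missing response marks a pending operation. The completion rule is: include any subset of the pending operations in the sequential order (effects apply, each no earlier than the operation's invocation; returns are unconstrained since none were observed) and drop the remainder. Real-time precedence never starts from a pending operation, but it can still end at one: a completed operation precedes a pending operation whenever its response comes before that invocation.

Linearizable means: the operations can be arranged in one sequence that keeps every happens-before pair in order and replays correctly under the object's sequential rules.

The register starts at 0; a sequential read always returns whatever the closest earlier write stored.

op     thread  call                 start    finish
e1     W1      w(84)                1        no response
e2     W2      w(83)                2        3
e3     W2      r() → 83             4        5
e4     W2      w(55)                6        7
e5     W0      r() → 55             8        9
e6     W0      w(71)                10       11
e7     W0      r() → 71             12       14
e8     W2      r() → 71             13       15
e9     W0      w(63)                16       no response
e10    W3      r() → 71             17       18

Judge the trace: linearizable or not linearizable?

a witness: e1, e2, e3, e4, e5, e6, e7, e8, e10
after step 1 (e1 w(84) (pending, included)): value 84
after step 2 (e2 w(83)): value 83
after step 3 (e3 r() → 83): value 83
after step 4 (e4 w(55)): value 55
after step 5 (e5 r() → 55): value 55
after step 6 (e6 w(71)): value 71
after step 7 (e7 r() → 71): value 71
after step 8 (e8 r() → 71): value 71
after step 9 (e10 r() → 71): value 71

linearizable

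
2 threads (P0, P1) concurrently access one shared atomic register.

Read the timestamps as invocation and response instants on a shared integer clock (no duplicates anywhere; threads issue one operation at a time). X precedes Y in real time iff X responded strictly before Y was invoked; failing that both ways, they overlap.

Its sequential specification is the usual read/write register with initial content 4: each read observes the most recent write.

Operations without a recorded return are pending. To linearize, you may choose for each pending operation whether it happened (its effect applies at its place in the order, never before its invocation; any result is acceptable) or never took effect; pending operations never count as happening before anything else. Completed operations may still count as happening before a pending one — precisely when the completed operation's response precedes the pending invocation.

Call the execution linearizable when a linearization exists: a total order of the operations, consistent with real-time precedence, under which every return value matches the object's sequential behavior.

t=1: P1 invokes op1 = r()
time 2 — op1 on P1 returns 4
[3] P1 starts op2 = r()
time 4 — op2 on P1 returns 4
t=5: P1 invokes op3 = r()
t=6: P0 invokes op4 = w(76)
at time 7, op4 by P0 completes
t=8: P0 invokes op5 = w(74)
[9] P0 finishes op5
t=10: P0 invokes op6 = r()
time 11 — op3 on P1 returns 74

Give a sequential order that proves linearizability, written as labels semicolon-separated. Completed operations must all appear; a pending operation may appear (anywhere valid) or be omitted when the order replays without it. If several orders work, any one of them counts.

op1; op2; op4; op5; op3

after step 1 (op1 r() → 4): value 4
after step 2 (op2 r() → 4): value 4
after step 3 (op4 w(76)): value 76
after step 4 (op5 w(74)): value 74
after step 5 (op3 r() → 74): value 74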